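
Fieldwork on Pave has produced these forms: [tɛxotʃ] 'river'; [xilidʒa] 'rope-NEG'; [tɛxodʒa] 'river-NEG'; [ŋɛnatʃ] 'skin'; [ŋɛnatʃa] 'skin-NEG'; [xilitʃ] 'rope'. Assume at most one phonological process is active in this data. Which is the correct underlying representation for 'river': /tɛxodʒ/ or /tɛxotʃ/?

'river' shows [dʒ] ~ [tʃ] at the end of the stem ([tɛxodʒa] vs [tɛxotʃ]).
But 'skin' keeps [tʃ] in both environments ([ŋɛnatʃa], [ŋɛnatʃ]), so there is no rule changing /tʃ/ to [dʒ] before the NEG suffix.
The underlying segment must be /dʒ/; voiced obstruents become voiceless word-finally, yielding [tʃ] there.

/tɛxodʒ/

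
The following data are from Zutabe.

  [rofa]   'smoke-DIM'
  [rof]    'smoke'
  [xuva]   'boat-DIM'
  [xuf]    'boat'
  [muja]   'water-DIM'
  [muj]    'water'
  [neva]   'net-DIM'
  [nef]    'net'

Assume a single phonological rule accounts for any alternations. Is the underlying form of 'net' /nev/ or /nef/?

'net' shows [v] ~ [f] at the end of the stem ([neva] vs [nef]).
If /f/ were underlying and a rule turned it into [v] before the DIM suffix, 'smoke' would also alternate; but it has [f] in both [rofa] and [rof].
The alternation reflects word-final obstruent devoicing: voiced obstruents become voiceless word-finally. /v/ is underlying.

/nev/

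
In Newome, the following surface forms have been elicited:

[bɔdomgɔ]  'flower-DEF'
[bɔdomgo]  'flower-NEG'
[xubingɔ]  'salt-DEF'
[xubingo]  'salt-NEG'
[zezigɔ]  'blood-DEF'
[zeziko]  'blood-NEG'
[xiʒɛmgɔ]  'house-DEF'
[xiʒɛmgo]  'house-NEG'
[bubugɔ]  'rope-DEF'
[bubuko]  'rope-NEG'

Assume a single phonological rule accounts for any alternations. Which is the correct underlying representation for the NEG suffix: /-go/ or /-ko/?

/-ko/

The NEG morpheme has two allomorphs, [-go] and [-ko].
By contrast the DEF suffix keeps its initial [g] throughout — that segment must be underlying.
The NEG suffix is therefore /-ko/ underlyingly, with post-nasal voicing: voiceless stops become voiced after a nasal.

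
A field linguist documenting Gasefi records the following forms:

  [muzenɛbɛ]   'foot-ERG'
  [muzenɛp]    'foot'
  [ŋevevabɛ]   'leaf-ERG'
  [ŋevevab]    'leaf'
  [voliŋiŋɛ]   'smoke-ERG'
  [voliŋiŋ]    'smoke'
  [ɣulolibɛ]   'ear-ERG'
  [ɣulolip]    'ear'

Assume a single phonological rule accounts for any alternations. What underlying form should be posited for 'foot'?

The root 'foot' surfaces as [muzenɛbɛ] and [muzenɛp], with a stem-final [b] ~ [p] alternation.
If /b/ were underlying and a rule turned it into [p] in isolation, 'leaf' would also alternate; but it has [b] in both [ŋevevabɛ] and [ŋevevab].
Therefore /p/ is basic and [b] is derived by intervocalic voicing (voiceless stops become voiced between vowels).
The underlying form of 'foot' is therefore /muzenɛp/.

/muzenɛp/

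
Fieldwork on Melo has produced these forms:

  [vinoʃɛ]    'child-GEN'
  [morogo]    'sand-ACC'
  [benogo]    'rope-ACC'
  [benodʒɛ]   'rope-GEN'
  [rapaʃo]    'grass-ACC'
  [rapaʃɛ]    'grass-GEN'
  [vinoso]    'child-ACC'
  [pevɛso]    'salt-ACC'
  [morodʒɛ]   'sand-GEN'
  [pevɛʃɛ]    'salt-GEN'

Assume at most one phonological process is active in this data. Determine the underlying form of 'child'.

/vinos/

In [vinoso] and [vinoʃɛ] the final segment of 'child' alternates: [s] ~ [ʃ].
If /ʃ/ were underlying and a rule turned it into [s] before the ACC suffix, 'grass' would also alternate; but it has [ʃ] in both [rapaʃo] and [rapaʃɛ].
The underlying segment must be /s/; /g/ and /s/ become palato-alveolar [dʒ] and [ʃ] before a front vowel, yielding [ʃ] there.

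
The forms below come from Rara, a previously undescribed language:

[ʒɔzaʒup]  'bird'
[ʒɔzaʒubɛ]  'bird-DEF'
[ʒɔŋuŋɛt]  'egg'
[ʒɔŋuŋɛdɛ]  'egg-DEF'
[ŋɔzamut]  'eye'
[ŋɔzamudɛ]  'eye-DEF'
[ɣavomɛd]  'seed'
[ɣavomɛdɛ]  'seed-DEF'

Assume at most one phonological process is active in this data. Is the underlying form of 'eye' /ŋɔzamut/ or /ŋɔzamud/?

The stem for 'eye' ends in [t] in [ŋɔzamut] but [d] in [ŋɔzamudɛ].
The stem 'seed' ([ɣavomɛd], [ɣavomɛdɛ]) shows [d] unchanged in both environments, so [d] cannot be basic with [t] derived in isolation.
The underlying segment must be /t/; voiceless stops become voiced between vowels, yielding [d] there.

/ŋɔzamut/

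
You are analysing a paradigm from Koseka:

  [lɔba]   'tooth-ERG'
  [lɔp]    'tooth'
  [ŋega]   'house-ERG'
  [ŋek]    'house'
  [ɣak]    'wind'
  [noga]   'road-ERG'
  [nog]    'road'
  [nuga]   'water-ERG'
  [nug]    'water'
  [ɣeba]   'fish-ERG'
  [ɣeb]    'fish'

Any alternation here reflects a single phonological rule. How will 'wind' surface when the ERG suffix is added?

[ɣaga]

The stem for 'house' ends in [g] in [ŋega] but [k] in [ŋek].
But 'road' keeps [g] in both environments ([noga], [nog]), so there is no rule changing /g/ to [k] in isolation.
So /k/ is underlying, and a rule of intervocalic voicing — voiceless stops become voiced between vowels — gives [g].
The one attested form of 'wind', [ɣak], shows underlying /ɣak/. Applying the same rule between vowels gives [ɣaga].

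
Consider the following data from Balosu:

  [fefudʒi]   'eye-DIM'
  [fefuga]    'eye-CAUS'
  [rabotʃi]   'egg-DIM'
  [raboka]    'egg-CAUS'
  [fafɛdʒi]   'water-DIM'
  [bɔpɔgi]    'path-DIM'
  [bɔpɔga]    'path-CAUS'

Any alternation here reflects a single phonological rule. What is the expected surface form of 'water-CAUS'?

[fafɛga]

The stem for 'eye' ends in [dʒ] in [fefudʒi] but [g] in [fefuga].
But 'path' keeps [g] in both environments ([bɔpɔgi], [bɔpɔga]), so there is no rule changing /g/ to [dʒ] before the DIM suffix.
So /dʒ/ is underlying, and a rule of depalatalization — palato-alveolar /tʃ/ and /dʒ/ become [k] and [g] when no front vowel follows — gives [g].
The one attested form of 'water', [fafɛdʒi], shows underlying /fafɛdʒ/. Applying the same rule when no front vowel follows gives [fafɛga].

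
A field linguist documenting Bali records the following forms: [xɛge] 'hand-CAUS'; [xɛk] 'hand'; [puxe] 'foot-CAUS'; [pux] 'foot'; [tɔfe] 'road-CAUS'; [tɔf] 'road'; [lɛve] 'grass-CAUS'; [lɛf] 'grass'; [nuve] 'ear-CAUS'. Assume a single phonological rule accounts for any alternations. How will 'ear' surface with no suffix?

[nuf]

The root 'grass' surfaces as [lɛve] and [lɛf], with a stem-final [v] ~ [f] alternation.
Compare 'road', with invariant [f] in [tɔfe] and [tɔf]: an analysis with underlying /f/ and a rule producing [v] before the CAUS suffix would wrongly predict alternation here too.
The underlying segment must be /v/; voiced obstruents become voiceless word-finally, yielding [f] there.
The one attested form of 'ear', [nuve], shows underlying /nuv/. Applying the same rule word-finally gives [nuf].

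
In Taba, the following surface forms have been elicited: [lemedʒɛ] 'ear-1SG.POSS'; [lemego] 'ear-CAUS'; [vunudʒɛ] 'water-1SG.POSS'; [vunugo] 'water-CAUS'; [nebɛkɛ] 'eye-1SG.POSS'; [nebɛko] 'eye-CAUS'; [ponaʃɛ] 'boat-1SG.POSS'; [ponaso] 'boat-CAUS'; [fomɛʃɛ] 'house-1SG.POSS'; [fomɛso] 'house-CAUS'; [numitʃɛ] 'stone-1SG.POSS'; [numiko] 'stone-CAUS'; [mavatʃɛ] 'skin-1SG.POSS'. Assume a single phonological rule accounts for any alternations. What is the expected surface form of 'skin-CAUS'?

[mavako]

The stem for 'stone' ends in [tʃ] in [numitʃɛ] but [k] in [numiko].
The stem 'eye' ([nebɛkɛ], [nebɛko]) shows [k] unchanged in both environments, so [k] cannot be basic with [tʃ] derived before the 1SG.POSS suffix.
Therefore /tʃ/ is basic and [k] is derived by depalatalization (palato-alveolar /tʃ/, /dʒ/ and /ʃ/ become [k], [g] and [s] when no front vowel follows).
From [mavatʃɛ] the stem 'skin' is /mavatʃ/; when no front vowel follows this yields [mavako].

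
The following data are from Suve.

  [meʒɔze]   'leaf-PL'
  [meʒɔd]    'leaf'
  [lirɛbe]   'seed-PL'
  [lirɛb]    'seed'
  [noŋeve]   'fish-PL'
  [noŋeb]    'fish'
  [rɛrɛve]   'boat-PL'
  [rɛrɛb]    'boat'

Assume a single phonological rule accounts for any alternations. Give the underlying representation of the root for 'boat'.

/rɛrɛv/

In [rɛrɛve] and [rɛrɛb] the final segment of 'boat' alternates: [v] ~ [b].
Compare 'seed', with invariant [b] in [lirɛbe] and [lirɛb]: an analysis with underlying /b/ and a rule producing [v] before the PL suffix would wrongly predict alternation here too.
The alternation reflects word-final hardening: voiced fricatives become stops word-finally. /v/ is underlying.
Hence 'boat' is /rɛrɛv/ underlyingly.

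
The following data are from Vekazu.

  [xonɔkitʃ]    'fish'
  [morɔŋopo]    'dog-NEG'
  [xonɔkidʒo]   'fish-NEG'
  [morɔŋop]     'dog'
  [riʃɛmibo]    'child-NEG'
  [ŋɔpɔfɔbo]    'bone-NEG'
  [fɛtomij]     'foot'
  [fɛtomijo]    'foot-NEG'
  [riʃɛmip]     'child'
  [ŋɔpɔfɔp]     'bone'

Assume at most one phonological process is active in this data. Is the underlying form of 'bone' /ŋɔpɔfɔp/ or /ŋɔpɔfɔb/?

/ŋɔpɔfɔb/

In [ŋɔpɔfɔbo] and [ŋɔpɔfɔp] the final segment of 'bone' alternates: [b] ~ [p].
If /p/ were underlying and a rule turned it into [b] before the NEG suffix, 'dog' would also alternate; but it has [p] in both [morɔŋopo] and [morɔŋop].
So /b/ is underlying, and a rule of word-final obstruent devoicing — voiced obstruents become voiceless word-finally — gives [p].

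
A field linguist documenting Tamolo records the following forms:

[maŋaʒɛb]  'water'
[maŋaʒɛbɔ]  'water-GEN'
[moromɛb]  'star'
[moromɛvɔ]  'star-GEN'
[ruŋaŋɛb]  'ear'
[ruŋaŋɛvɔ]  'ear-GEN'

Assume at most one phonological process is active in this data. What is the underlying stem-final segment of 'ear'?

The stem for 'ear' ends in [b] in [ruŋaŋɛb] but [v] in [ruŋaŋɛvɔ].
If /b/ were underlying and a rule turned it into [v] before the GEN suffix, 'water' would also alternate; but it has [b] in both [maŋaʒɛb] and [maŋaʒɛbɔ].
The underlying segment must be /v/; voiced fricatives become stops word-finally, yielding [b] there.

/v/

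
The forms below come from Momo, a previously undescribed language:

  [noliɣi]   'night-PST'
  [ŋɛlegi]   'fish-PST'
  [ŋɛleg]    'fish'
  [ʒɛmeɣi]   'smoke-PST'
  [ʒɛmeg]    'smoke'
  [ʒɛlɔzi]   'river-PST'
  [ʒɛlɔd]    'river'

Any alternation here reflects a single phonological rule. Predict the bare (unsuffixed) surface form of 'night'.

In [ʒɛmeɣi] and [ʒɛmeg] the final segment of 'smoke' alternates: [ɣ] ~ [g].
The stem 'fish' ([ŋɛlegi], [ŋɛleg]) shows [g] unchanged in both environments, so [g] cannot be basic with [ɣ] derived before the PST suffix.
The alternation reflects word-final hardening: voiced fricatives become stops word-finally. /ɣ/ is underlying.
The one attested form of 'night', [noliɣi], shows underlying /noliɣ/. Applying the same rule word-finally gives [nolig].

[nolig]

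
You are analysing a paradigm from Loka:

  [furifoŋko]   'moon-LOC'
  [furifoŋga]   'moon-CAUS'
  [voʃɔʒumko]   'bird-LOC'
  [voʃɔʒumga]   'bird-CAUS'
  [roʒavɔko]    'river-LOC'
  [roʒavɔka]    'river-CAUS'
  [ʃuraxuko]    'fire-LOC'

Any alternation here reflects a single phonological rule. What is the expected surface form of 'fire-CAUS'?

The CAUS suffix surfaces as [-ga] and [-ka], depending on the final segment of the stem.
The LOC suffix, which begins with [k], is invariant after every stem; so [k] is not altered by any rule here.
So the underlying form is /-ga/, and voiced stops become voiceless after a vowel.
After 'fire', which ends in a vowel, the suffix surfaces as [-ka], giving [ʃuraxuka].

[ʃuraxuka]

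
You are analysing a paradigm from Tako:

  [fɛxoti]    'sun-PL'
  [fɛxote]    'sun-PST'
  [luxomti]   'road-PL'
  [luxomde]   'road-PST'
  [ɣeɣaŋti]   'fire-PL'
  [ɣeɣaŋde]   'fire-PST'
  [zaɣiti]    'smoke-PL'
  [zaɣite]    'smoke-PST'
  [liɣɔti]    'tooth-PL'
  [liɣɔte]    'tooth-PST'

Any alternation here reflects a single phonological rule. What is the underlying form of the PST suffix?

/-de/

The PST suffix surfaces as [-de] and [-te], depending on the final segment of the stem.
By contrast the PL suffix keeps its initial [t] throughout — that segment must be underlying.
So the underlying form is /-de/, and voiced stops become voiceless after a vowel.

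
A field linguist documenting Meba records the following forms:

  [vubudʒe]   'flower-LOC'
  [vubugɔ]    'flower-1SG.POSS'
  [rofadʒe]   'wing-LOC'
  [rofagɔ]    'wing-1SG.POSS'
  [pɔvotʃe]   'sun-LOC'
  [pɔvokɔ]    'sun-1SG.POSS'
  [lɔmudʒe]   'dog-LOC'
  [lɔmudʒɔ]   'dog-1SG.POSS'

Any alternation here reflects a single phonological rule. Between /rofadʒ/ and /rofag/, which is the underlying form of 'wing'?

The root 'wing' surfaces as [rofadʒe] and [rofagɔ], with a stem-final [dʒ] ~ [g] alternation.
If /dʒ/ were underlying and a rule turned it into [g] before the 1SG.POSS suffix, 'dog' would also alternate; but it has [dʒ] in both [lɔmudʒe] and [lɔmudʒɔ].
So /g/ is underlying, and a rule of palatalization before a front vowel — /k/ and /g/ become palato-alveolar [tʃ] and [dʒ] before a front vowel — gives [dʒ].

/rofag/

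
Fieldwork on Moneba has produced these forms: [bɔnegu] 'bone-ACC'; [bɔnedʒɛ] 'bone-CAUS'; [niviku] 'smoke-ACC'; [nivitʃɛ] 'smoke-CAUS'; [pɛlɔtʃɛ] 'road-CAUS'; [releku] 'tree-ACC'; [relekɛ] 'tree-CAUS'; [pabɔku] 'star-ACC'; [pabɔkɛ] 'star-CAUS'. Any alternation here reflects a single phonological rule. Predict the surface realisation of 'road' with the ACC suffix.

In [niviku] and [nivitʃɛ] the final segment of 'smoke' alternates: [k] ~ [tʃ].
If /k/ were underlying and a rule turned it into [tʃ] before the CAUS suffix, 'tree' would also alternate; but it has [k] in both [releku] and [relekɛ].
The alternation reflects depalatalization: palato-alveolar /tʃ/ and /dʒ/ become [k] and [g] when no front vowel follows. /tʃ/ is underlying.
From [pɛlɔtʃɛ] the stem 'road' is /pɛlɔtʃ/; when no front vowel follows this yields [pɛlɔku].

[pɛlɔku]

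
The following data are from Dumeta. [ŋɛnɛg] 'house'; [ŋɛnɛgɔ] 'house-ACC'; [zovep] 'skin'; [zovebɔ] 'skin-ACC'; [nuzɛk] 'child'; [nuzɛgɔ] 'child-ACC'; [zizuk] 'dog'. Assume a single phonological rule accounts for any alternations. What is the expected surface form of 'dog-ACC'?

[zizugɔ]

The root 'child' surfaces as [nuzɛk] and [nuzɛgɔ], with a stem-final [k] ~ [g] alternation.
But 'house' keeps [g] in both environments ([ŋɛnɛg], [ŋɛnɛgɔ]), so there is no rule changing /g/ to [k] in isolation.
The underlying segment must be /k/; voiceless stops become voiced between vowels, yielding [g] there.
The one attested form of 'dog', [zizuk], shows underlying /zizuk/. Applying the same rule between vowels gives [zizugɔ].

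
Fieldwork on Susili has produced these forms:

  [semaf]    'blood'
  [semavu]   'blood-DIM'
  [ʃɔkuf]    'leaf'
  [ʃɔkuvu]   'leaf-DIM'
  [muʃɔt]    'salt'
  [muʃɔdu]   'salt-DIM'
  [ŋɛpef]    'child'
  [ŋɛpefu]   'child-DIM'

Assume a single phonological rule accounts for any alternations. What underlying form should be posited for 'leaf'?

In [ʃɔkuf] and [ʃɔkuvu] the final segment of 'leaf' alternates: [f] ~ [v].
If /f/ were underlying and a rule turned it into [v] before the DIM suffix, 'child' would also alternate; but it has [f] in both [ŋɛpef] and [ŋɛpefu].
Therefore /v/ is basic and [f] is derived by word-final obstruent devoicing (voiced obstruents become voiceless word-finally).
The underlying form of 'leaf' is therefore /ʃɔkuv/.

/ʃɔkuv/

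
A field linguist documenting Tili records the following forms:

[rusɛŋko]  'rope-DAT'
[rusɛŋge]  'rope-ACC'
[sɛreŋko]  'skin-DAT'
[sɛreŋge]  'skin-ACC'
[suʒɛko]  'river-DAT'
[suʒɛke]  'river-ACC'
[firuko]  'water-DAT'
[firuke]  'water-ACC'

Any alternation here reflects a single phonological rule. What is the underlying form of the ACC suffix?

/-ge/

The ACC suffix surfaces as [-ge] and [-ke], depending on the final segment of the stem.
By contrast the DAT suffix keeps its initial [k] throughout — that segment must be underlying.
So the underlying form is /-ge/, and voiced stops become voiceless after a vowel.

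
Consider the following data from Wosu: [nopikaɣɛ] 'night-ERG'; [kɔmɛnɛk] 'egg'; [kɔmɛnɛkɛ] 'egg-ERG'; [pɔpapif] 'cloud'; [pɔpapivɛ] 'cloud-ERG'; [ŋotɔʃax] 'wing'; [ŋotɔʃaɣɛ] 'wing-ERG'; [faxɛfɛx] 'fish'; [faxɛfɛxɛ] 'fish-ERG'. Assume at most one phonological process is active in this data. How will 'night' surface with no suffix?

'wing' shows [x] ~ [ɣ] at the end of the stem ([ŋotɔʃax] vs [ŋotɔʃaɣɛ]).
The stem 'fish' ([faxɛfɛx], [faxɛfɛxɛ]) shows [x] unchanged in both environments, so [x] cannot be basic with [ɣ] derived before the ERG suffix.
So /ɣ/ is underlying, and a rule of word-final obstruent devoicing — voiced obstruents become voiceless word-finally — gives [x].
From [nopikaɣɛ] the stem 'night' is /nopikaɣ/; word-finally this yields [nopikax].

[nopikax]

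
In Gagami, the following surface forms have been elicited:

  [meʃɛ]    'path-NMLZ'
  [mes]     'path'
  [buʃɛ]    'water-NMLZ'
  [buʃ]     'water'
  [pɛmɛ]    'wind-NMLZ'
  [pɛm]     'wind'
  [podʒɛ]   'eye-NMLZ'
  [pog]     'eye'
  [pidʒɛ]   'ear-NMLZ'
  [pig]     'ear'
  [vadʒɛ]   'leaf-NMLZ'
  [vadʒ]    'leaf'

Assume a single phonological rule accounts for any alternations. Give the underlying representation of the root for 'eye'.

/pog/

The stem for 'eye' ends in [dʒ] in [podʒɛ] but [g] in [pog].
The stem 'leaf' ([vadʒɛ], [vadʒ]) shows [dʒ] unchanged in both environments, so [dʒ] cannot be basic with [g] derived in isolation.
The alternation reflects palatalization before a front vowel: /g/ and /s/ become palato-alveolar [dʒ] and [ʃ] before a front vowel. /g/ is underlying.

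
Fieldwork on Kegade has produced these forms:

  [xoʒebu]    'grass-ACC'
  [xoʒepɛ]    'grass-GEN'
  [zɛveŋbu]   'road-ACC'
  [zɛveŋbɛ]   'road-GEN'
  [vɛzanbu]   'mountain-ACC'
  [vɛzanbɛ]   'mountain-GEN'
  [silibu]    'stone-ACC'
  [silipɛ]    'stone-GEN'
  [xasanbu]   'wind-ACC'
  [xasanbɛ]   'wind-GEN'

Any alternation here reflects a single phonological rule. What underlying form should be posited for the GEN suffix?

The GEN suffix surfaces as [-bɛ] and [-pɛ], depending on the final segment of the stem.
By contrast the ACC suffix keeps its initial [b] throughout — that segment must be underlying.
The GEN suffix is therefore /-pɛ/ underlyingly, with post-nasal voicing: voiceless stops become voiced after a nasal.

/-pɛ/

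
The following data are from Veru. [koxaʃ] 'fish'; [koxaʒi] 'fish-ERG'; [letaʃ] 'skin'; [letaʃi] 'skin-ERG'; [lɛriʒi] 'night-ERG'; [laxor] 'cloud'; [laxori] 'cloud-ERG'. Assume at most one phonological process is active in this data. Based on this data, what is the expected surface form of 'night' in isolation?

The stem for 'fish' ends in [ʃ] in [koxaʃ] but [ʒ] in [koxaʒi].
If /ʃ/ were underlying and a rule turned it into [ʒ] before the ERG suffix, 'skin' would also alternate; but it has [ʃ] in both [letaʃ] and [letaʃi].
The alternation reflects word-final obstruent devoicing: voiced obstruents become voiceless word-finally. /ʒ/ is underlying.
The one attested form of 'night', [lɛriʒi], shows underlying /lɛriʒ/. Applying the same rule word-finally gives [lɛriʃ].

[lɛriʃ]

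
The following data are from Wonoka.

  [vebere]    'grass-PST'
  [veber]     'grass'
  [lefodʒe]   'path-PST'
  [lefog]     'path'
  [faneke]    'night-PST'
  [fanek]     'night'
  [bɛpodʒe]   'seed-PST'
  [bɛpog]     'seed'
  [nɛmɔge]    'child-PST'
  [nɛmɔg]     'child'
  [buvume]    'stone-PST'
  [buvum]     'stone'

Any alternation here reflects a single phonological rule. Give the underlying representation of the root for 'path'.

/lefodʒ/

In [lefodʒe] and [lefog] the final segment of 'path' alternates: [dʒ] ~ [g].
But 'child' keeps [g] in both environments ([nɛmɔge], [nɛmɔg]), so there is no rule changing /g/ to [dʒ] before the PST suffix.
The alternation reflects depalatalization: palato-alveolar /dʒ/ becomes [g] when no front vowel follows. /dʒ/ is underlying.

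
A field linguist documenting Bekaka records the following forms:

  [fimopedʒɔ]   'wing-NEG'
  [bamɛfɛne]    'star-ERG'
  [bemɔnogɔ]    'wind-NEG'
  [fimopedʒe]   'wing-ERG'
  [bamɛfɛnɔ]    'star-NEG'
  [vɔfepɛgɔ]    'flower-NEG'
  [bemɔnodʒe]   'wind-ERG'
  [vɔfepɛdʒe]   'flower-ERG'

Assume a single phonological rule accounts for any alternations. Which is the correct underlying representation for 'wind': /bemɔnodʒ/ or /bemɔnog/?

'wind' shows [dʒ] ~ [g] at the end of the stem ([bemɔnodʒe] vs [bemɔnogɔ]).
But 'wing' keeps [dʒ] in both environments ([fimopedʒe], [fimopedʒɔ]), so there is no rule changing /dʒ/ to [g] before the NEG suffix.
The underlying segment must be /g/; /g/ becomes palato-alveolar [dʒ] before a front vowel, yielding [dʒ] there.

/bemɔnog/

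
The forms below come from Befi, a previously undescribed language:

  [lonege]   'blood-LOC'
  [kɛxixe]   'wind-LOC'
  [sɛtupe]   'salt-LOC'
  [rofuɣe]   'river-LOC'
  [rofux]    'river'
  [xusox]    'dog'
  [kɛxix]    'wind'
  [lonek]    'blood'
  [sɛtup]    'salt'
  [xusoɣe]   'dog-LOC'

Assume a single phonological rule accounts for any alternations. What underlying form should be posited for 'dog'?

/xusoɣ/

'dog' shows [ɣ] ~ [x] at the end of the stem ([xusoɣe] vs [xusox]).
The stem 'wind' ([kɛxixe], [kɛxix]) shows [x] unchanged in both environments, so [x] cannot be basic with [ɣ] derived before the LOC suffix.
The alternation reflects word-final obstruent devoicing: voiced obstruents become voiceless word-finally. /ɣ/ is underlying.
The underlying form of 'dog' is therefore /xusoɣ/.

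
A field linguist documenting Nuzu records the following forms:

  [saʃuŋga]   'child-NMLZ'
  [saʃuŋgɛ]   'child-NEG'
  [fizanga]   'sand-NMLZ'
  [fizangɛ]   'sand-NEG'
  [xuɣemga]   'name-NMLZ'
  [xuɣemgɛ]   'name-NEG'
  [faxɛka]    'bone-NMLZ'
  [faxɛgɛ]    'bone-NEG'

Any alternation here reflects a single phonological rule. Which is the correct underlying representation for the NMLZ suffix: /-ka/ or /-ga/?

The NMLZ morpheme has two allomorphs, [-ga] and [-ka].
The NEG suffix, which begins with [g], is invariant after every stem; so [g] is not altered by any rule here.
The NMLZ suffix is therefore /-ka/ underlyingly, with post-nasal voicing: voiceless stops become voiced after a nasal.

/-ka/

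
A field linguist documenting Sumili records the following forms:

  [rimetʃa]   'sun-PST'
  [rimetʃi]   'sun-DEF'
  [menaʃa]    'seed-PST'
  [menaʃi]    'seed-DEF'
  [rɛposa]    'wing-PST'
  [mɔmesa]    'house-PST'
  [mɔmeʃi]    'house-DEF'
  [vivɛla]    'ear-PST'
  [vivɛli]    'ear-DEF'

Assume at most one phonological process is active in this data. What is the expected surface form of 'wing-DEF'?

In [mɔmesa] and [mɔmeʃi] the final segment of 'house' alternates: [s] ~ [ʃ].
But 'seed' keeps [ʃ] in both environments ([menaʃa], [menaʃi]), so there is no rule changing /ʃ/ to [s] before the PST suffix.
The alternation reflects palatalization before a front vowel: /s/ becomes palato-alveolar [ʃ] before a front vowel. /s/ is underlying.
From [rɛposa] the stem 'wing' is /rɛpos/; before a front vowel this yields [rɛpoʃi].

[rɛpoʃi]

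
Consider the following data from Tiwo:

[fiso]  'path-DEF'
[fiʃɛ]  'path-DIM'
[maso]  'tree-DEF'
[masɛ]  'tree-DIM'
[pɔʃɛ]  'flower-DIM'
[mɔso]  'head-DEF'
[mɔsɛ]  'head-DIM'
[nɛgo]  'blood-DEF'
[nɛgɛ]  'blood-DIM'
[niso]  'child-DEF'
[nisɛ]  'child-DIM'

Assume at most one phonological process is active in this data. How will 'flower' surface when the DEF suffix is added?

[pɔso]

'path' shows [s] ~ [ʃ] at the end of the stem ([fiso] vs [fiʃɛ]).
But 'tree' keeps [s] in both environments ([maso], [masɛ]), so there is no rule changing /s/ to [ʃ] before the DIM suffix.
The underlying segment must be /ʃ/; palato-alveolar /ʃ/ becomes [s] when no front vowel follows, yielding [s] there.
From [pɔʃɛ] the stem 'flower' is /pɔʃ/; when no front vowel follows this yields [pɔso].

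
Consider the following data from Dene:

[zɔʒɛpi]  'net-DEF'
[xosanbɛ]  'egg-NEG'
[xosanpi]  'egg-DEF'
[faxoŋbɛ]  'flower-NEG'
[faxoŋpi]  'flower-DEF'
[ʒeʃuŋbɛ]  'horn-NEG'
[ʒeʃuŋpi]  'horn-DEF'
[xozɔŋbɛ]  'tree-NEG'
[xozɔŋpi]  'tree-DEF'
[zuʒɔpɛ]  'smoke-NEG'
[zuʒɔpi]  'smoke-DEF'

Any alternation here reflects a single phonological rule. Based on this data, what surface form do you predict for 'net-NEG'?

The NEG suffix surfaces as [-bɛ] and [-pɛ], depending on the final segment of the stem.
By contrast the DEF suffix keeps its initial [p] throughout — that segment must be underlying.
The NEG suffix is therefore /-bɛ/ underlyingly, with post-vocalic devoicing: voiced stops become voiceless after a vowel.
After 'net', which ends in a vowel, the suffix surfaces as [-pɛ], giving [zɔʒɛpɛ].

[zɔʒɛpɛ]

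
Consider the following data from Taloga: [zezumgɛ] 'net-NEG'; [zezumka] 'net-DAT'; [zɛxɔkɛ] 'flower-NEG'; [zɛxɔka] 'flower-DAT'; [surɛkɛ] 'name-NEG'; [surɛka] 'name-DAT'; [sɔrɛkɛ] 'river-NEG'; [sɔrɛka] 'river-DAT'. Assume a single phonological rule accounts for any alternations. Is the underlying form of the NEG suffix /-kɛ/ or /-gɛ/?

The NEG suffix surfaces as [-gɛ] and [-kɛ], depending on the final segment of the stem.
By contrast the DAT suffix keeps its initial [k] throughout — that segment must be underlying.
So the underlying form is /-gɛ/, and voiced stops become voiceless after a vowel.

/-gɛ/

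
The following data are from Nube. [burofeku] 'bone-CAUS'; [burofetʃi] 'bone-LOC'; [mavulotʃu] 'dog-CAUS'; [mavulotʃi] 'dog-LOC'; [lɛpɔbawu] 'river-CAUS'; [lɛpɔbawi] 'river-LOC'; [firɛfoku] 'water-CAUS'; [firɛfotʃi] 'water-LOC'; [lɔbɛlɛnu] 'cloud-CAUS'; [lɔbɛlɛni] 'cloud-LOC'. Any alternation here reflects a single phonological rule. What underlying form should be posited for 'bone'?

The stem for 'bone' ends in [k] in [burofeku] but [tʃ] in [burofetʃi].
If /tʃ/ were underlying and a rule turned it into [k] before the CAUS suffix, 'dog' would also alternate; but it has [tʃ] in both [mavulotʃu] and [mavulotʃi].
Therefore /k/ is basic and [tʃ] is derived by palatalization before a front vowel (/k/ becomes palato-alveolar [tʃ] before a front vowel).

/burofek/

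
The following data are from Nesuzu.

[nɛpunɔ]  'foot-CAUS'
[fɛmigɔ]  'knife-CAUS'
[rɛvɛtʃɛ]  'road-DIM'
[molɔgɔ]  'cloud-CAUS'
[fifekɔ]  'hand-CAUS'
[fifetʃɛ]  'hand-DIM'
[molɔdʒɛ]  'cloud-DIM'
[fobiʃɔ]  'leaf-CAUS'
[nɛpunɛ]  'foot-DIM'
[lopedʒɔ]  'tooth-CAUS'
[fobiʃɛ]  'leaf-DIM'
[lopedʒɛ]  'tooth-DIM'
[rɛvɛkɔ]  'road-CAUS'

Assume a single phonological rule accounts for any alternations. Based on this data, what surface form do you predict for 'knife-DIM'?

[fɛmidʒɛ]

'cloud' shows [g] ~ [dʒ] at the end of the stem ([molɔgɔ] vs [molɔdʒɛ]).
Compare 'tooth', with invariant [dʒ] in [lopedʒɔ] and [lopedʒɛ]: an analysis with underlying /dʒ/ and a rule producing [g] before the CAUS suffix would wrongly predict alternation here too.
Therefore /g/ is basic and [dʒ] is derived by palatalization before a front vowel (/k/ and /g/ become palato-alveolar [tʃ] and [dʒ] before a front vowel).
The one attested form of 'knife', [fɛmigɔ], shows underlying /fɛmig/. Applying the same rule before a front vowel gives [fɛmidʒɛ].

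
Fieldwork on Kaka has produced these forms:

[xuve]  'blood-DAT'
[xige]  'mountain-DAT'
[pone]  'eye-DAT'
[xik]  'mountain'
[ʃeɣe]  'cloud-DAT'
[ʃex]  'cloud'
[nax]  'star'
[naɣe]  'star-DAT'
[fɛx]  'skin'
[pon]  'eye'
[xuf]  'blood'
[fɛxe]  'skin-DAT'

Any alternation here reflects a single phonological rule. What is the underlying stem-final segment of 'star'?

The stem for 'star' ends in [ɣ] in [naɣe] but [x] in [nax].
The stem 'skin' ([fɛxe], [fɛx]) shows [x] unchanged in both environments, so [x] cannot be basic with [ɣ] derived before the DAT suffix.
So /ɣ/ is underlying, and a rule of word-final obstruent devoicing — voiced obstruents become voiceless word-finally — gives [x].

/ɣ/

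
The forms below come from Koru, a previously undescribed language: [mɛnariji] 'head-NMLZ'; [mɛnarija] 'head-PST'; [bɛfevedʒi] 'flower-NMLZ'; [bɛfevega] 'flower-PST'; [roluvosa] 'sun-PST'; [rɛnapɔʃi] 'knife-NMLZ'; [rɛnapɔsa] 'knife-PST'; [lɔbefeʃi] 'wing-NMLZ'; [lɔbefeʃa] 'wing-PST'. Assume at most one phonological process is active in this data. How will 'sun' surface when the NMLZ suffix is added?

In [rɛnapɔʃi] and [rɛnapɔsa] the final segment of 'knife' alternates: [ʃ] ~ [s].
The stem 'wing' ([lɔbefeʃi], [lɔbefeʃa]) shows [ʃ] unchanged in both environments, so [ʃ] cannot be basic with [s] derived before the PST suffix.
Therefore /s/ is basic and [ʃ] is derived by palatalization before a front vowel (/g/ and /s/ become palato-alveolar [dʒ] and [ʃ] before a front vowel).
The one attested form of 'sun', [roluvosa], shows underlying /roluvos/. Applying the same rule before a front vowel gives [roluvoʃi].

[roluvoʃi]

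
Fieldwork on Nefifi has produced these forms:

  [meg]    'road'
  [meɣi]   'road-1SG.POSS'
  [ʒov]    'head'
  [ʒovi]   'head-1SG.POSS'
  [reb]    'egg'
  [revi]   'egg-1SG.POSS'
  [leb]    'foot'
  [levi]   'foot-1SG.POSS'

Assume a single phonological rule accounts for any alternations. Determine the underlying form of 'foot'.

/leb/

'foot' shows [b] ~ [v] at the end of the stem ([leb] vs [levi]).
The stem 'head' ([ʒov], [ʒovi]) shows [v] unchanged in both environments, so [v] cannot be basic with [b] derived in isolation.
The alternation reflects intervocalic spirantization: voiced stops become fricatives between vowels. /b/ is underlying.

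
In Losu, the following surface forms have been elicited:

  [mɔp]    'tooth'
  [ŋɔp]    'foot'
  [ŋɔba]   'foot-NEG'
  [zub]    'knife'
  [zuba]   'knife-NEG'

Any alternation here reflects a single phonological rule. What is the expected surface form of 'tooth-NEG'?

[mɔba]

The root 'foot' surfaces as [ŋɔp] and [ŋɔba], with a stem-final [p] ~ [b] alternation.
Compare 'knife', with invariant [b] in [zub] and [zuba]: an analysis with underlying /b/ and a rule producing [p] in isolation would wrongly predict alternation here too.
So /p/ is underlying, and a rule of intervocalic voicing — voiceless stops become voiced between vowels — gives [b].
The one attested form of 'tooth', [mɔp], shows underlying /mɔp/. Applying the same rule between vowels gives [mɔba].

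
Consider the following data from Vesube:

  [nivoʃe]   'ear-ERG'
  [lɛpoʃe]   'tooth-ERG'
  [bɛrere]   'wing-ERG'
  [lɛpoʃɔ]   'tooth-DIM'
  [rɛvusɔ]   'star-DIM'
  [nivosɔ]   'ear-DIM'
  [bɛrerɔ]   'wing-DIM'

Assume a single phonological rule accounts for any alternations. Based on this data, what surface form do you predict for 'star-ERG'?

'ear' shows [ʃ] ~ [s] at the end of the stem ([nivoʃe] vs [nivosɔ]).
But 'tooth' keeps [ʃ] in both environments ([lɛpoʃe], [lɛpoʃɔ]), so there is no rule changing /ʃ/ to [s] before the DIM suffix.
The underlying segment must be /s/; /s/ becomes palato-alveolar [ʃ] before a front vowel, yielding [ʃ] there.
From [rɛvusɔ] the stem 'star' is /rɛvus/; before a front vowel this yields [rɛvuʃe].

[rɛvuʃe]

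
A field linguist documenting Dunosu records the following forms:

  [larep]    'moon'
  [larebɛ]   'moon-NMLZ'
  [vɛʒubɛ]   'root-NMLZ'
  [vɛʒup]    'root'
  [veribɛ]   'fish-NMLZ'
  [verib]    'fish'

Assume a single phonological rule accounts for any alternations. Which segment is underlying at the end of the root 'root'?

/p/

The stem for 'root' ends in [p] in [vɛʒup] but [b] in [vɛʒubɛ].
If /b/ were underlying and a rule turned it into [p] in isolation, 'fish' would also alternate; but it has [b] in both [verib] and [veribɛ].
Therefore /p/ is basic and [b] is derived by intervocalic voicing (voiceless stops become voiced between vowels).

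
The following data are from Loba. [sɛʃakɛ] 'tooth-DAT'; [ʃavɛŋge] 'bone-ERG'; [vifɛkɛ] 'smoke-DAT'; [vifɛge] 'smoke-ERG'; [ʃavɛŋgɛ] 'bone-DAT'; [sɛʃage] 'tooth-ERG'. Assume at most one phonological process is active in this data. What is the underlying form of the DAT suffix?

The DAT suffix surfaces as [-gɛ] and [-kɛ], depending on the final segment of the stem.
The ERG suffix, which begins with [g], is invariant after every stem; so [g] is not altered by any rule here.
So the underlying form is /-kɛ/, and voiceless stops become voiced after a nasal.

/-kɛ/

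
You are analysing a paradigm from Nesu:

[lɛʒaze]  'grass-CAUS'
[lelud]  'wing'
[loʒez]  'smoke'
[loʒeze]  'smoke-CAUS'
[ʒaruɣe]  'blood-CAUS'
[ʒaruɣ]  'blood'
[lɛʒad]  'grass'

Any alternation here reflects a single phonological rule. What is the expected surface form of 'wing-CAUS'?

'grass' shows [d] ~ [z] at the end of the stem ([lɛʒad] vs [lɛʒaze]).
The stem 'smoke' ([loʒez], [loʒeze]) shows [z] unchanged in both environments, so [z] cannot be basic with [d] derived in isolation.
Therefore /d/ is basic and [z] is derived by intervocalic spirantization (voiced stops become fricatives between vowels).
From [lelud] the stem 'wing' is /lelud/; between vowels this yields [leluze].

[leluze]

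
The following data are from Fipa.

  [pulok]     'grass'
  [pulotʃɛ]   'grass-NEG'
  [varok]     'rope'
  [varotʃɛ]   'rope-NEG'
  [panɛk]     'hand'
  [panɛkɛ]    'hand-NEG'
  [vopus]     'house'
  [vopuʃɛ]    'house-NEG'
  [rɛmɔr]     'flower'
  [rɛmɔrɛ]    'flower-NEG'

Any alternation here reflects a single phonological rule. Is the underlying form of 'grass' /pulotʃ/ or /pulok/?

'grass' shows [k] ~ [tʃ] at the end of the stem ([pulok] vs [pulotʃɛ]).
But 'hand' keeps [k] in both environments ([panɛk], [panɛkɛ]), so there is no rule changing /k/ to [tʃ] before the NEG suffix.
The alternation reflects depalatalization: palato-alveolar /tʃ/ and /ʃ/ become [k] and [s] when no front vowel follows. /tʃ/ is underlying.

/pulotʃ/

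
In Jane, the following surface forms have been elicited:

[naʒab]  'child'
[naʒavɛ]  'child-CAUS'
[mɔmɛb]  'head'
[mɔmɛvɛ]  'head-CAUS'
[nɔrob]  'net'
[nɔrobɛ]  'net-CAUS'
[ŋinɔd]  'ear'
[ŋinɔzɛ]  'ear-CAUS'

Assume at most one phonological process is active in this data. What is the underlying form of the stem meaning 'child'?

'child' shows [b] ~ [v] at the end of the stem ([naʒab] vs [naʒavɛ]).
But 'net' keeps [b] in both environments ([nɔrob], [nɔrobɛ]), so there is no rule changing /b/ to [v] before the CAUS suffix.
The underlying segment must be /v/; voiced fricatives become stops word-finally, yielding [b] there.
So 'child' = /naʒav/.

/naʒav/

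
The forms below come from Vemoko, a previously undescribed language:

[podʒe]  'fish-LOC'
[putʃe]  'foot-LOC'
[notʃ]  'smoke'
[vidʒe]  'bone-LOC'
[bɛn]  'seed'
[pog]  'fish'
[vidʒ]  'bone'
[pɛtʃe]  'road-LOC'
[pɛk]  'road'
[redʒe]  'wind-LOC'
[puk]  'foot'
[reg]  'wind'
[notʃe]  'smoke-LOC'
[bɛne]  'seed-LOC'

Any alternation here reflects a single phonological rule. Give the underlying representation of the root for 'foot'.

/puk/

'foot' shows [tʃ] ~ [k] at the end of the stem ([putʃe] vs [puk]).
But 'smoke' keeps [tʃ] in both environments ([notʃe], [notʃ]), so there is no rule changing /tʃ/ to [k] in isolation.
Therefore /k/ is basic and [tʃ] is derived by palatalization before a front vowel (/k/ and /g/ become palato-alveolar [tʃ] and [dʒ] before a front vowel).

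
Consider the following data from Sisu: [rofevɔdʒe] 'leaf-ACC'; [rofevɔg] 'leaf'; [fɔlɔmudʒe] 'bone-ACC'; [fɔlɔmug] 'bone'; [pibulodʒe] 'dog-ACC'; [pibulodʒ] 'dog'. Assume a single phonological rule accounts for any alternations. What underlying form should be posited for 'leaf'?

The root 'leaf' surfaces as [rofevɔdʒe] and [rofevɔg], with a stem-final [dʒ] ~ [g] alternation.
But 'dog' keeps [dʒ] in both environments ([pibulodʒe], [pibulodʒ]), so there is no rule changing /dʒ/ to [g] in isolation.
The underlying segment must be /g/; /g/ becomes palato-alveolar [dʒ] before a front vowel, yielding [dʒ] there.

/rofevɔg/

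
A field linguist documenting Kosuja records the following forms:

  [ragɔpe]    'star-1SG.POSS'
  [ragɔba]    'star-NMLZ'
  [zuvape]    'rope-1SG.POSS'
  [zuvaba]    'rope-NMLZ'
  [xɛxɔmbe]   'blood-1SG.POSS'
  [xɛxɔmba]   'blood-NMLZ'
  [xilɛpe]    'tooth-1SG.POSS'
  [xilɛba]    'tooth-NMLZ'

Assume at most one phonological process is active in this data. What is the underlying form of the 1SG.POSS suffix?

The 1SG.POSS suffix surfaces as [-be] and [-pe], depending on the final segment of the stem.
The NMLZ suffix, which begins with [b], is invariant after every stem; so [b] is not altered by any rule here.
So the underlying form is /-pe/, and voiceless stops become voiced after a nasal.

/-pe/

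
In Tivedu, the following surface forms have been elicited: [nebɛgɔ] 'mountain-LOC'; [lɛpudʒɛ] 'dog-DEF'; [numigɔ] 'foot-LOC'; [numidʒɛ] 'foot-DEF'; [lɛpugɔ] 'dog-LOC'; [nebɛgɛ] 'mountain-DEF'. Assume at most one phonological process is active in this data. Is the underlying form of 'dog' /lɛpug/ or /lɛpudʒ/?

/lɛpudʒ/

The root 'dog' surfaces as [lɛpudʒɛ] and [lɛpugɔ], with a stem-final [dʒ] ~ [g] alternation.
If /g/ were underlying and a rule turned it into [dʒ] before the DEF suffix, 'mountain' would also alternate; but it has [g] in both [nebɛgɛ] and [nebɛgɔ].
Therefore /dʒ/ is basic and [g] is derived by depalatalization (palato-alveolar /dʒ/ becomes [g] when no front vowel follows).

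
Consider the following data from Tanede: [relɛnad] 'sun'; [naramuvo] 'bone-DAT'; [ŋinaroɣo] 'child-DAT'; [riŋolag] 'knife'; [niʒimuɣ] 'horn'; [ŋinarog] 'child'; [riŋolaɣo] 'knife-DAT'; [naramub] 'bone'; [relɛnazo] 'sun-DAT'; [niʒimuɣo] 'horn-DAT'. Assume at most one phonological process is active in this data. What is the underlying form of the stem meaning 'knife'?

In [riŋolag] and [riŋolaɣo] the final segment of 'knife' alternates: [g] ~ [ɣ].
The stem 'horn' ([niʒimuɣ], [niʒimuɣo]) shows [ɣ] unchanged in both environments, so [ɣ] cannot be basic with [g] derived in isolation.
The alternation reflects intervocalic spirantization: voiced stops become fricatives between vowels. /g/ is underlying.
The underlying form of 'knife' is therefore /riŋolag/.

/riŋolag/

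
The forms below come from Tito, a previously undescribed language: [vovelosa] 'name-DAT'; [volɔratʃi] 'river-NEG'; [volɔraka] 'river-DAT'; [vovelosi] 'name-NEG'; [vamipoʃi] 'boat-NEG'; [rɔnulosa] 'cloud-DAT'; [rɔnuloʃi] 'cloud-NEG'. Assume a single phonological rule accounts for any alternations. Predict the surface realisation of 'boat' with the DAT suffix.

The stem for 'cloud' ends in [s] in [rɔnulosa] but [ʃ] in [rɔnuloʃi].
The stem 'name' ([vovelosa], [vovelosi]) shows [s] unchanged in both environments, so [s] cannot be basic with [ʃ] derived before the NEG suffix.
The alternation reflects depalatalization: palato-alveolar /tʃ/ and /ʃ/ become [k] and [s] when no front vowel follows. /ʃ/ is underlying.
The one attested form of 'boat', [vamipoʃi], shows underlying /vamipoʃ/. Applying the same rule when no front vowel follows gives [vamiposa].

[vamiposa]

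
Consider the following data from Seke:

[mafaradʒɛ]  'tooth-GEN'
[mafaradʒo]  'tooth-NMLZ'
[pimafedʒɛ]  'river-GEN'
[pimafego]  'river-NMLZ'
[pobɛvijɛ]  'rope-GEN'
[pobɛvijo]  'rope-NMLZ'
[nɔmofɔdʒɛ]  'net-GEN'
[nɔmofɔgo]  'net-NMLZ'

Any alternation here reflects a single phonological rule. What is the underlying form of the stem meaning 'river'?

The stem for 'river' ends in [dʒ] in [pimafedʒɛ] but [g] in [pimafego].
Compare 'tooth', with invariant [dʒ] in [mafaradʒɛ] and [mafaradʒo]: an analysis with underlying /dʒ/ and a rule producing [g] before the NMLZ suffix would wrongly predict alternation here too.
The alternation reflects palatalization before a front vowel: /g/ becomes palato-alveolar [dʒ] before a front vowel. /g/ is underlying.
The underlying form of 'river' is therefore /pimafeg/.

/pimafeg/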